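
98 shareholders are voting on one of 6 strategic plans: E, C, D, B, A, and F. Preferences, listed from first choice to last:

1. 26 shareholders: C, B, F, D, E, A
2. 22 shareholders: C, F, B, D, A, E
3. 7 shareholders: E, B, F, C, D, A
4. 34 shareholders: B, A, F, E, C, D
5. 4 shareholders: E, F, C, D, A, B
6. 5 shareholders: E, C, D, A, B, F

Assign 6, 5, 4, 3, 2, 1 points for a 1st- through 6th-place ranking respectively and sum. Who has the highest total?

E: 26·2 + 22·1 + 7·6 + 34·3 + 4·6 + 5·6 = 272
C: 26·6 + 22·6 + 7·3 + 34·2 + 4·4 + 5·5 = 418
D: 26·3 + 22·3 + 7·2 + 34·1 + 4·3 + 5·4 = 224
B: 26·5 + 22·4 + 7·5 + 34·6 + 4·1 + 5·2 = 471
A: 26·1 + 22·2 + 7·1 + 34·5 + 4·2 + 5·3 = 270
F: 26·4 + 22·5 + 7·4 + 34·4 + 4·5 + 5·1 = 403
B has the highest Borda score (471).

B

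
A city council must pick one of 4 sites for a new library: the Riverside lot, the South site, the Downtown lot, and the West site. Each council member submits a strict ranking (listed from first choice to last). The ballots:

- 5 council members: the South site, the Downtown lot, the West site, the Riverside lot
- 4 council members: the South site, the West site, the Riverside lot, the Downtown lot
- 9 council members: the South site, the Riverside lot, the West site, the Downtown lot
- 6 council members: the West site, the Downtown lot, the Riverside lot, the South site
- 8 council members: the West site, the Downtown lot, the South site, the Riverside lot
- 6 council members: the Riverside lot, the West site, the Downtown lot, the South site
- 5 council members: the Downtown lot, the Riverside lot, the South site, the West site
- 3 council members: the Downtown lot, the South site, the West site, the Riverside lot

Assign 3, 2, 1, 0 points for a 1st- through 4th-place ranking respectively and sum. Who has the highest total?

the West site

the Riverside lot: 5·0 + 4·1 + 9·2 + 6·1 + 8·0 + 6·3 + 5·2 + 3·0 = 56
the South site: 5·3 + 4·3 + 9·3 + 6·0 + 8·1 + 6·0 + 5·1 + 3·2 = 73
the Downtown lot: 5·2 + 4·0 + 9·0 + 6·2 + 8·2 + 6·1 + 5·3 + 3·3 = 68
the West site: 5·1 + 4·2 + 9·1 + 6·3 + 8·3 + 6·2 + 5·0 + 3·1 = 79
the West site has the highest Borda score (79).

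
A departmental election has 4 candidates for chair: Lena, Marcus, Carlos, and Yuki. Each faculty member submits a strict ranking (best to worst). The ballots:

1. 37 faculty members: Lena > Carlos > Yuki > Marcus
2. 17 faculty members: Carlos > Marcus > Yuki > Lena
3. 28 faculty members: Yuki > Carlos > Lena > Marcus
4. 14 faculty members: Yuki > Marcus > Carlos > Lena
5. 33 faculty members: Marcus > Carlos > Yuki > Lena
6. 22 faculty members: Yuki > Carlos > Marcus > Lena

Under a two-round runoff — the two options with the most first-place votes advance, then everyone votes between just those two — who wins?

Yuki

Round 1 first-place votes: Lena 37, Marcus 33, Carlos 17, Yuki 64.
Yuki and Lena advance.
Runoff: Yuki is preferred to Lena by 114 voters; Lena by 37.
Yuki wins the runoff.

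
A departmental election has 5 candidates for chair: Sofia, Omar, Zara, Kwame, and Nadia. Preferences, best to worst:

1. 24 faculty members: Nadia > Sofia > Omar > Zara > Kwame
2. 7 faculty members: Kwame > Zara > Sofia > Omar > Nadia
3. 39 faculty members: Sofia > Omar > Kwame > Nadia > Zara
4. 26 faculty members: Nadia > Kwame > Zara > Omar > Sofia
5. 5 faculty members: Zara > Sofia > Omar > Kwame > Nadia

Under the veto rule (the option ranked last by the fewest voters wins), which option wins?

Omar

Last-place votes: Sofia 26, Omar 0, Zara 39, Kwame 24, Nadia 12.
Omar is ranked last by the fewest voters, so Omar wins.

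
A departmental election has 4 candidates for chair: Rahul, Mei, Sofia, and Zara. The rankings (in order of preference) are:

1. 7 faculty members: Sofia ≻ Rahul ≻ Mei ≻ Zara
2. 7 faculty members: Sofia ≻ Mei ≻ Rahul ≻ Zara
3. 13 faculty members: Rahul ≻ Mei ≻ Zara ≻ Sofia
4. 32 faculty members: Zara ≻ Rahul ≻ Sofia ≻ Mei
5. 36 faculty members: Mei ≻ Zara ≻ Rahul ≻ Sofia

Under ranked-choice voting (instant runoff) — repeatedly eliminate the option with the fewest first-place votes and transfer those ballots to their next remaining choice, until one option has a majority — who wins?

Round 1: Rahul 13, Mei 36, Sofia 14, Zara 32. Eliminate Rahul.
Round 2: Mei 49, Sofia 14, Zara 32. Mei has a majority.

Mei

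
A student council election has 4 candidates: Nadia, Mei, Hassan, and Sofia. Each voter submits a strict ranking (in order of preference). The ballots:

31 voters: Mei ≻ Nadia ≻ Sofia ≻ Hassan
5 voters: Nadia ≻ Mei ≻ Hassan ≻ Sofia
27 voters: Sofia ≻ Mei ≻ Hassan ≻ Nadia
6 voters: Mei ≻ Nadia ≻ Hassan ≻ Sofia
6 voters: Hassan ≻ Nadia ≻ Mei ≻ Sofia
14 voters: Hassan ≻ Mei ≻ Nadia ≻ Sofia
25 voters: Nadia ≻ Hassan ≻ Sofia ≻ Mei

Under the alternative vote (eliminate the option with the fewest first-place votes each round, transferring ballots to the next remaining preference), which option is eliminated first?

Round 1: Nadia 30, Mei 37, Hassan 20, Sofia 27. Eliminate Hassan.

Hassan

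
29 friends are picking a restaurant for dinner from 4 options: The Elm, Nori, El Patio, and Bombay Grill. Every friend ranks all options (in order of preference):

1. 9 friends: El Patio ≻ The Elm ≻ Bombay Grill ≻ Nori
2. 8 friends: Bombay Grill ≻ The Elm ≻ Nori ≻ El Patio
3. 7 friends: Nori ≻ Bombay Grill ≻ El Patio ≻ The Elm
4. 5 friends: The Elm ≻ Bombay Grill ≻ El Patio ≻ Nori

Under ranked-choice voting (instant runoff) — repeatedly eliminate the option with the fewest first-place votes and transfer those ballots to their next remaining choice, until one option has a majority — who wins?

Bombay Grill

Round 1: The Elm 5, Nori 7, El Patio 9, Bombay Grill 8. Eliminate The Elm.
Round 2: Nori 7, El Patio 9, Bombay Grill 13. Eliminate Nori.
Round 3: El Patio 9, Bombay Grill 20. Bombay Grill has a majority.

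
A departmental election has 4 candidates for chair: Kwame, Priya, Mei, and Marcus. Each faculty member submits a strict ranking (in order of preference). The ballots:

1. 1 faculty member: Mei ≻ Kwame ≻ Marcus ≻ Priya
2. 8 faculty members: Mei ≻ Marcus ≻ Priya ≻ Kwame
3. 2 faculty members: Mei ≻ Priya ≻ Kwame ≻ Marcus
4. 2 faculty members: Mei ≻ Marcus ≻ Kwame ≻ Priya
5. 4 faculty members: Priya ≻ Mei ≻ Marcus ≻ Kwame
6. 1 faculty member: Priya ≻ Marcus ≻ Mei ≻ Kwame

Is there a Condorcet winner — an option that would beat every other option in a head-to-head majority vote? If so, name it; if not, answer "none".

Mei vs Kwame: 18–0 for Mei.
Mei vs Priya: 13–5 for Mei.
Mei vs Marcus: 17–1 for Mei.
Mei beats every other option head-to-head.

Mei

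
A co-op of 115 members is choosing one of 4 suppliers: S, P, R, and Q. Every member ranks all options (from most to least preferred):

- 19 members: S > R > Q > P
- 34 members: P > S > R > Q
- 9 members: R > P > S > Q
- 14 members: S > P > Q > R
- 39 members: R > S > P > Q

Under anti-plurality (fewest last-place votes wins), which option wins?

S

Last-place votes: S 0, P 19, R 14, Q 82.
S is ranked last by the fewest voters, so S wins.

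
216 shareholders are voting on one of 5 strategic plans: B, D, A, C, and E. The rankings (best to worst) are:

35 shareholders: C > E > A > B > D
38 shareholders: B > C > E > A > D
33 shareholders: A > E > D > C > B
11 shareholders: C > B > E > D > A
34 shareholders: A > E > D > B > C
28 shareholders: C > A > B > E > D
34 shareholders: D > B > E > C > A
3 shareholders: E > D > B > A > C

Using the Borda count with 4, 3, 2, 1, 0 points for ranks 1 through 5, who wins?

E

B: 35·1 + 38·4 + 33·0 + 11·3 + 34·1 + 28·2 + 34·3 + 3·2 = 418
D: 35·0 + 38·0 + 33·2 + 11·1 + 34·2 + 28·0 + 34·4 + 3·3 = 290
A: 35·2 + 38·1 + 33·4 + 11·0 + 34·4 + 28·3 + 34·0 + 3·1 = 463
C: 35·4 + 38·3 + 33·1 + 11·4 + 34·0 + 28·4 + 34·1 + 3·0 = 477
E: 35·3 + 38·2 + 33·3 + 11·2 + 34·3 + 28·1 + 34·2 + 3·4 = 512
E has the highest Borda score (512).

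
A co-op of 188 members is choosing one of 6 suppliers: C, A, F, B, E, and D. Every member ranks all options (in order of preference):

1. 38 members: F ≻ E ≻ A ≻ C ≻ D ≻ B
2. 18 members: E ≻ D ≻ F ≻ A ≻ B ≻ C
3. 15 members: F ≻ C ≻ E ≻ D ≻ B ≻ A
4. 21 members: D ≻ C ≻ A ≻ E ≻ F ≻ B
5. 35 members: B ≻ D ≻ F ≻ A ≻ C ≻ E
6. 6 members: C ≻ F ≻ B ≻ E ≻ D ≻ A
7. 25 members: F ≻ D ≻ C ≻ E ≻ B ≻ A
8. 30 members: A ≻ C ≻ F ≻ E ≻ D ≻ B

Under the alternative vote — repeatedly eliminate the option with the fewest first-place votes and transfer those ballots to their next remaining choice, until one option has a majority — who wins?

Round 1: C 6, A 30, F 78, B 35, E 18, D 21. Eliminate C.
Round 2: A 30, F 84, B 35, E 18, D 21. Eliminate E.
Round 3: A 30, F 84, B 35, D 39. Eliminate A.
Round 4: F 114, B 35, D 39. F has a majority.

F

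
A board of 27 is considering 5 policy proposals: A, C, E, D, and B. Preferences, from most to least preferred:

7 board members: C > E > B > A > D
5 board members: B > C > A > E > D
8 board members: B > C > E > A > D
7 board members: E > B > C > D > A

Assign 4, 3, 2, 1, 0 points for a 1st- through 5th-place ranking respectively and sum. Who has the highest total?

B

A: 7·1 + 5·2 + 8·1 + 7·0 = 25
C: 7·4 + 5·3 + 8·3 + 7·2 = 81
E: 7·3 + 5·1 + 8·2 + 7·4 = 70
D: 7·0 + 5·0 + 8·0 + 7·1 = 7
B: 7·2 + 5·4 + 8·4 + 7·3 = 87
B has the highest Borda score (87).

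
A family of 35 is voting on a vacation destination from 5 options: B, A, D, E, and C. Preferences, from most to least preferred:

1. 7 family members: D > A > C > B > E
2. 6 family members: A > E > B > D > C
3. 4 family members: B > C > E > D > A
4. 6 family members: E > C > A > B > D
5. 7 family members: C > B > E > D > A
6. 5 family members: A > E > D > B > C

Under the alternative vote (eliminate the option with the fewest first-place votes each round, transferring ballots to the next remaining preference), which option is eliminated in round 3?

Round 1: B 4, A 11, D 7, E 6, C 7. Eliminate B.
Round 2: A 11, D 7, E 6, C 11. Eliminate E.
Round 3: A 11, D 7, C 17. Eliminate D.

D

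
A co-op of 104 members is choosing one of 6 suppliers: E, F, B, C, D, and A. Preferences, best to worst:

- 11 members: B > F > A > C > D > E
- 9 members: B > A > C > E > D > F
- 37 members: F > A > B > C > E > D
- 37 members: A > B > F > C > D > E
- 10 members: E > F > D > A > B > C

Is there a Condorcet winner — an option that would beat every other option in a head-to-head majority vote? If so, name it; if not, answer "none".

Checking pairwise contests:
F beats E 85–19.
B beats F 57–47.
A beats B 84–20.
F beats C 95–9.
E beats D 56–48.
F beats A 58–46.
Every option loses at least one head-to-head, so there is no Condorcet winner.

none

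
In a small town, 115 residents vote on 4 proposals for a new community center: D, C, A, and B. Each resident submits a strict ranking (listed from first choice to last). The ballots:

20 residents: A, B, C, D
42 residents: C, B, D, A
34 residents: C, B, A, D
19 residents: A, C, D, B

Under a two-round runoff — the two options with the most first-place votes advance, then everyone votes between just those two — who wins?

Round 1 first-place votes: D 0, C 76, A 39, B 0.
C and A advance.
Runoff: C is preferred to A by 76 voters; A by 39.
C wins the runoff.

C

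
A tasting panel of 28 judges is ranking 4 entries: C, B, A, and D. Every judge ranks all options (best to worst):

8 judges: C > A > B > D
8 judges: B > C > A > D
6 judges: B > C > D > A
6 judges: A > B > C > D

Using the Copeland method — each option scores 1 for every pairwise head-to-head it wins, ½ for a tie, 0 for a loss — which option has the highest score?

C: beats A and D; loses to B → score 2.
B: beats C and D; ties A → score 2.5.
A: beats D; ties B; loses to C → score 1.5.
D: loses to C, B, and A → score 0.
B has the best pairwise record.

B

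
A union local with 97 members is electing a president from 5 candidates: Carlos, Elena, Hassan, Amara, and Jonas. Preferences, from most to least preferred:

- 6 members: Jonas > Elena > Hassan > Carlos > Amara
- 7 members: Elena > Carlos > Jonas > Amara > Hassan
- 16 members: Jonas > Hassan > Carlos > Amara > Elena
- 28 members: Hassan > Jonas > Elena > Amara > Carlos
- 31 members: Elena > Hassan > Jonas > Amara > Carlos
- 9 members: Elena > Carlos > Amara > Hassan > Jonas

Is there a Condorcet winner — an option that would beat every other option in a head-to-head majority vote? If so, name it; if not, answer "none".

Checking pairwise contests:
Elena beats Carlos 81–16.
Jonas beats Elena 50–47.
Elena beats Hassan 53–44.
Elena beats Amara 81–16.
Hassan beats Jonas 68–29.
Every option loses at least one head-to-head, so there is no Condorcet winner.

none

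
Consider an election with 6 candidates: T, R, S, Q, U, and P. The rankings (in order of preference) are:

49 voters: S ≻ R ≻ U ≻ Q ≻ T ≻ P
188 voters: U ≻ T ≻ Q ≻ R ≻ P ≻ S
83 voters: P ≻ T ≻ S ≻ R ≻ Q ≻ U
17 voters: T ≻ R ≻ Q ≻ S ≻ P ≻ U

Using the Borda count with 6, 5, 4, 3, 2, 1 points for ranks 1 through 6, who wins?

T

T: 49·2 + 188·5 + 83·5 + 17·6 = 1555
R: 49·5 + 188·3 + 83·3 + 17·5 = 1143
S: 49·6 + 188·1 + 83·4 + 17·3 = 865
Q: 49·3 + 188·4 + 83·2 + 17·4 = 1133
U: 49·4 + 188·6 + 83·1 + 17·1 = 1424
P: 49·1 + 188·2 + 83·6 + 17·2 = 957
T has the highest Borda score (1555).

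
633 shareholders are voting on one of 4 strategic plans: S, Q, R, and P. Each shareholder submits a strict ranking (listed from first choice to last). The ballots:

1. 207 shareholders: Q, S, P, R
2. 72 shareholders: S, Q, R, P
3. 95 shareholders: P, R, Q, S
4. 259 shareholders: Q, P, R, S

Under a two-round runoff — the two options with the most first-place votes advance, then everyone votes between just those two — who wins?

Q

Round 1 first-place votes: S 72, Q 466, R 0, P 95.
Q and P advance.
Runoff: Q is preferred to P by 538 voters; P by 95.
Q wins the runoff.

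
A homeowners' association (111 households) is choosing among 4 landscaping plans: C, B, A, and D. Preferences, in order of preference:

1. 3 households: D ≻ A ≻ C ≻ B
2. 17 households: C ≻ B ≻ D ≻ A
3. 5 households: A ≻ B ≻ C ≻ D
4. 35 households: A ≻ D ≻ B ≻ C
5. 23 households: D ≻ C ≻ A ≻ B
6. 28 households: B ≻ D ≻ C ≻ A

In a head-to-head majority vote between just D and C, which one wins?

Voters preferring D to C: 89; preferring C to D: 22.
D wins the head-to-head.

D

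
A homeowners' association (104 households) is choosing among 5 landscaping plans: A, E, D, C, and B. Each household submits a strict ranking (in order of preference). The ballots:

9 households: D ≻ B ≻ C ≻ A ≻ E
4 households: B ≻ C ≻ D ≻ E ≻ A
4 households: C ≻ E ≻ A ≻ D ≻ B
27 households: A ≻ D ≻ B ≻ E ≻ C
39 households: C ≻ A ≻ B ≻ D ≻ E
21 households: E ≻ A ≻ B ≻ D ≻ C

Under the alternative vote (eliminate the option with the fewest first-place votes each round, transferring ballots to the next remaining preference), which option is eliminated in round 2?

Round 1: A 27, E 21, D 9, C 43, B 4. Eliminate B.
Round 2: A 27, E 21, D 9, C 47. Eliminate D.

D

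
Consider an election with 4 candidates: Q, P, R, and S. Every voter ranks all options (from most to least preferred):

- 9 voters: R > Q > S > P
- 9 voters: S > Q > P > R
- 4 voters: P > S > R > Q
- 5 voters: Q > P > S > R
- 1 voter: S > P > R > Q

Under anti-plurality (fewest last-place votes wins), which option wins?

S

Last-place votes: Q 5, P 9, R 14, S 0.
S is ranked last by the fewest voters, so S wins.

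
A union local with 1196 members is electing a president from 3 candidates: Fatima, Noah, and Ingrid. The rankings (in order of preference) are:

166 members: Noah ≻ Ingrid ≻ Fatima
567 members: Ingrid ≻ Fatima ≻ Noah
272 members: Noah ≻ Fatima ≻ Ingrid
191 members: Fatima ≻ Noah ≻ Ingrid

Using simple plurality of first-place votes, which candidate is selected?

Ingrid

First-place votes: Fatima 191, Noah 438, Ingrid 567.
Ingrid has the most first-place votes.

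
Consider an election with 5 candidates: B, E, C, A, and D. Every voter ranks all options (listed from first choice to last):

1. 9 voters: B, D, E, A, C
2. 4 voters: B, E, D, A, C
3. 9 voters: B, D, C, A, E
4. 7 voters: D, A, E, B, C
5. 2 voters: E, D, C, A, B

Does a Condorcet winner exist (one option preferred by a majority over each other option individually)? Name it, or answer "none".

B vs E: 22–9 for B.
B vs C: 29–2 for B.
B vs A: 22–9 for B.
B vs D: 22–9 for B.
B beats every other option head-to-head.

B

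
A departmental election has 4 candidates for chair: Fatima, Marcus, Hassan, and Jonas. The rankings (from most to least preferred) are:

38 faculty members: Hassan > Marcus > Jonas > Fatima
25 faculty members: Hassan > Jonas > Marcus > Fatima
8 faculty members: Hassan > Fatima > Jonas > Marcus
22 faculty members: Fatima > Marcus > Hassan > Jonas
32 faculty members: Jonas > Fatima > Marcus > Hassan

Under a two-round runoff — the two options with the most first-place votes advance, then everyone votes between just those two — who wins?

Round 1 first-place votes: Fatima 22, Marcus 0, Hassan 71, Jonas 32.
Hassan and Jonas advance.
Runoff: Hassan is preferred to Jonas by 93 voters; Jonas by 32.
Hassan wins the runoff.

Hassan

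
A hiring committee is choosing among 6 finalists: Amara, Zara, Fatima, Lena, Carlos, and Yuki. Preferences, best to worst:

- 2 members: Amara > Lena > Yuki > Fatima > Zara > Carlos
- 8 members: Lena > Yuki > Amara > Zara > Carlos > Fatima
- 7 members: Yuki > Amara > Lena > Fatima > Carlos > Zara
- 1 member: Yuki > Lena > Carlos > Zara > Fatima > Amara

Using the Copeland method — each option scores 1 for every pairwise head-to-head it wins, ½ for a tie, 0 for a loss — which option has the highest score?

Lena

Amara: beats Zara, Fatima, and Carlos; ties Lena; loses to Yuki → score 3.5.
Zara: beats Carlos; ties Fatima; loses to Amara, Lena, and Yuki → score 1.5.
Fatima: ties Zara and Carlos; loses to Amara, Lena, and Yuki → score 1.
Lena: beats Zara, Fatima, Carlos, and Yuki; ties Amara → score 4.5.
Carlos: ties Fatima; loses to Amara, Zara, Lena, and Yuki → score 0.5.
Yuki: beats Amara, Zara, Fatima, and Carlos; loses to Lena → score 4.
Lena has the best pairwise record.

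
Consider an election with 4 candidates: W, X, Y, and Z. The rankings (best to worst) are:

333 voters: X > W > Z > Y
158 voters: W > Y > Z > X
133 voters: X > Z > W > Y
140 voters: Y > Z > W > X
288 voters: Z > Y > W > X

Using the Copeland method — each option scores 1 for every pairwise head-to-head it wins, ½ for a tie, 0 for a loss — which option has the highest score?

W: beats X and Y; loses to Z → score 2.
X: loses to W, Y, and Z → score 0.
Y: beats X; loses to W and Z → score 1.
Z: beats W, X, and Y → score 3.
Z has the best pairwise record.

Z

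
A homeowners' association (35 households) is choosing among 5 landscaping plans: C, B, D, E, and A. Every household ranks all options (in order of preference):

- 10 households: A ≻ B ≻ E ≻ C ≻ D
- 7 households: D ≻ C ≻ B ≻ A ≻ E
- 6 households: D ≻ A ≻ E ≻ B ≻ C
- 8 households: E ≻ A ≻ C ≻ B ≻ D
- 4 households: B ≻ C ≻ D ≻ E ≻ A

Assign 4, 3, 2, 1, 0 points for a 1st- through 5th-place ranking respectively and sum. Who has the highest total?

C: 10·1 + 7·3 + 6·0 + 8·2 + 4·3 = 59
B: 10·3 + 7·2 + 6·1 + 8·1 + 4·4 = 74
D: 10·0 + 7·4 + 6·4 + 8·0 + 4·2 = 60
E: 10·2 + 7·0 + 6·2 + 8·4 + 4·1 = 68
A: 10·4 + 7·1 + 6·3 + 8·3 + 4·0 = 89
A has the highest Borda score (89).

A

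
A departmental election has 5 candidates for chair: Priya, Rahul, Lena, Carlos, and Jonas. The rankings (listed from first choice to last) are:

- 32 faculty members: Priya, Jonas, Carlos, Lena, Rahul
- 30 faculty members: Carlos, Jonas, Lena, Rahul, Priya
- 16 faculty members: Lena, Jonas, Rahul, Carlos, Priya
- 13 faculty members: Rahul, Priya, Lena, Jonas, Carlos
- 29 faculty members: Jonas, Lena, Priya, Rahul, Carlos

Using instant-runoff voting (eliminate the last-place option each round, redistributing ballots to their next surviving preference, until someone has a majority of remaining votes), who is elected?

Jonas

Round 1: Priya 32, Rahul 13, Lena 16, Carlos 30, Jonas 29. Eliminate Rahul.
Round 2: Priya 45, Lena 16, Carlos 30, Jonas 29. Eliminate Lena.
Round 3: Priya 45, Carlos 30, Jonas 45. Eliminate Carlos.
Round 4: Priya 45, Jonas 75. Jonas has a majority.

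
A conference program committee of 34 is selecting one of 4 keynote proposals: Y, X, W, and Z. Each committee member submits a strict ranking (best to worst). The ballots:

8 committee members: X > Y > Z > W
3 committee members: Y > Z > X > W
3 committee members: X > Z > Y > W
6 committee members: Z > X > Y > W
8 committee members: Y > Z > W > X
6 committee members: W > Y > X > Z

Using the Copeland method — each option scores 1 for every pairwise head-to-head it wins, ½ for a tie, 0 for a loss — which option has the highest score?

Y: beats W and Z; ties X → score 2.5.
X: beats W; ties Y and Z → score 2.
W: loses to Y, X, and Z → score 0.
Z: beats W; ties X; loses to Y → score 1.5.
Y has the best pairwise record.

Y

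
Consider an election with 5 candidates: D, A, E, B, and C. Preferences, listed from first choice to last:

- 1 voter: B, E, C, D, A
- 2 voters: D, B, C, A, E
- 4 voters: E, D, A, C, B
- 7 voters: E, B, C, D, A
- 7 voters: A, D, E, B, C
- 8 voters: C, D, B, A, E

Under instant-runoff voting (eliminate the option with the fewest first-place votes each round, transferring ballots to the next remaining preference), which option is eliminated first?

B

Round 1: D 2, A 7, E 11, B 1, C 8. Eliminate B.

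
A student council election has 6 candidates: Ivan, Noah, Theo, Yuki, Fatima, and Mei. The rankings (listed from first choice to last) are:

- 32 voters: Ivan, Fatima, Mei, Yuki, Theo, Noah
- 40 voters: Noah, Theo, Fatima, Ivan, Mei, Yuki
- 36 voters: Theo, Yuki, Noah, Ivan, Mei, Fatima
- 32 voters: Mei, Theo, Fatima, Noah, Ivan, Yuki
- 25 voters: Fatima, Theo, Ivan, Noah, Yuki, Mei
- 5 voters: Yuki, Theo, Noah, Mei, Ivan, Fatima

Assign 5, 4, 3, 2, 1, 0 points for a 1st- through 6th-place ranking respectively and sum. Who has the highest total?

Theo

Ivan: 32·5 + 40·2 + 36·2 + 32·1 + 25·3 + 5·1 = 424
Noah: 32·0 + 40·5 + 36·3 + 32·2 + 25·2 + 5·3 = 437
Theo: 32·1 + 40·4 + 36·5 + 32·4 + 25·4 + 5·4 = 620
Yuki: 32·2 + 40·0 + 36·4 + 32·0 + 25·1 + 5·5 = 258
Fatima: 32·4 + 40·3 + 36·0 + 32·3 + 25·5 + 5·0 = 469
Mei: 32·3 + 40·1 + 36·1 + 32·5 + 25·0 + 5·2 = 342
Theo has the highest Borda score (620).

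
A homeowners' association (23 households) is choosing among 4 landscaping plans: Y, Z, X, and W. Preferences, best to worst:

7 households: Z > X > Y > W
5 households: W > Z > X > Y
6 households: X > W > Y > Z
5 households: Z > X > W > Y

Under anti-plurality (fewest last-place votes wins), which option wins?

Last-place votes: Y 10, Z 6, X 0, W 7.
X is ranked last by the fewest voters, so X wins.

X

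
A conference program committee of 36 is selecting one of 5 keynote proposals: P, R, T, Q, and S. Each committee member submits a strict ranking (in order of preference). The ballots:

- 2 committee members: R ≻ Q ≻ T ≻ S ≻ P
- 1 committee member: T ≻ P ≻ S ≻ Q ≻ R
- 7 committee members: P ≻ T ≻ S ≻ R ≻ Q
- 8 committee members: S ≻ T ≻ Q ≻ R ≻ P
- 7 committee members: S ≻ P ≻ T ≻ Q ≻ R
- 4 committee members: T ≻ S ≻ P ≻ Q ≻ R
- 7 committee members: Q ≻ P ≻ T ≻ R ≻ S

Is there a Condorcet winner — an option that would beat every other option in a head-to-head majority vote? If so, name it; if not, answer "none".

none

Checking pairwise contests:
S beats P 21–15.
P beats R 26–10.
P beats T 21–15.
P beats Q 19–17.
T beats S 21–15.
Every option loses at least one head-to-head, so there is no Condorcet winner.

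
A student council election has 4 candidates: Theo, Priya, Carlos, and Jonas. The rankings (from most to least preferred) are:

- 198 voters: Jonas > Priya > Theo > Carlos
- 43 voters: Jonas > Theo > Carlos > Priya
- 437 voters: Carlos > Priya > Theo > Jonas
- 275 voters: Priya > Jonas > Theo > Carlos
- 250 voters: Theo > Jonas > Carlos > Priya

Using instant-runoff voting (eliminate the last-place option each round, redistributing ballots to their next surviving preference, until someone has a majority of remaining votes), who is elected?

Round 1: Theo 250, Priya 275, Carlos 437, Jonas 241. Eliminate Jonas.
Round 2: Theo 293, Priya 473, Carlos 437. Eliminate Theo.
Round 3: Priya 473, Carlos 730. Carlos has a majority.

Carlos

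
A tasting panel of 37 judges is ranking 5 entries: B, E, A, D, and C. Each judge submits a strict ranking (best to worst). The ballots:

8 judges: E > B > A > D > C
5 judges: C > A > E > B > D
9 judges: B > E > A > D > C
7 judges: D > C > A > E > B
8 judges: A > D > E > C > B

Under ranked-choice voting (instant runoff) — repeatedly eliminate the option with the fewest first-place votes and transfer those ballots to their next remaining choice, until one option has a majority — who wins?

A

Round 1: B 9, E 8, A 8, D 7, C 5. Eliminate C.
Round 2: B 9, E 8, A 13, D 7. Eliminate D.
Round 3: B 9, E 8, A 20. A has a majority.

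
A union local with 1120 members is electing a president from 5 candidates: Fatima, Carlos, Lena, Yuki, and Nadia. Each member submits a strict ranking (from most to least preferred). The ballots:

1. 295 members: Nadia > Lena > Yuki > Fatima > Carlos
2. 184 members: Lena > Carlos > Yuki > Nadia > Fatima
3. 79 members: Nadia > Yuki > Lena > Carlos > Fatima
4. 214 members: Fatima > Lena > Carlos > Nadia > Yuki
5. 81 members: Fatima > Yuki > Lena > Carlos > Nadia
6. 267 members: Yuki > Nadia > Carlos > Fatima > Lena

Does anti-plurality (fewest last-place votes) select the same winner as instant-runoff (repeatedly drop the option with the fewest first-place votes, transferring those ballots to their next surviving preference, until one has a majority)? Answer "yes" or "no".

Anti-plurality — last-place votes: Fatima 263, Carlos 295, Lena 267, Yuki 214, Nadia 81. Winner: Nadia.
Instant-runoff — R1 Fatima 295, Carlos 0, Lena 184, Yuki 267, Nadia 374 (Carlos out); R2 Fatima 295, Lena 184, Yuki 267, Nadia 374 (Lena out); R3 Fatima 295, Yuki 451, Nadia 374 (Fatima out); R4 Yuki 532, Nadia 588 (Nadia winner). Winner: Nadia.
The two methods agree.

yes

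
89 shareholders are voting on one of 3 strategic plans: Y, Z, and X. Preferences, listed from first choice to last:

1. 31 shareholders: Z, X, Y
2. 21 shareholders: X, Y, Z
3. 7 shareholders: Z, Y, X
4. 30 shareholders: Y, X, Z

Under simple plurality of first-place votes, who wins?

Z

First-place votes: Y 30, Z 38, X 21.
Z has the most first-place votes.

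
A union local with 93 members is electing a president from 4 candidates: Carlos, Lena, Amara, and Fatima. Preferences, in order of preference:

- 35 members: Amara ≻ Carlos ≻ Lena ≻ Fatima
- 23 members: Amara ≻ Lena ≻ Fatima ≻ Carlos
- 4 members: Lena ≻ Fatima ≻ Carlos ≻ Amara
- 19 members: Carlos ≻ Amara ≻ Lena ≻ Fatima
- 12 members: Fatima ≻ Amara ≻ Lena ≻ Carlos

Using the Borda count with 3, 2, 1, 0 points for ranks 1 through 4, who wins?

Amara

Carlos: 35·2 + 23·0 + 4·1 + 19·3 + 12·0 = 131
Lena: 35·1 + 23·2 + 4·3 + 19·1 + 12·1 = 124
Amara: 35·3 + 23·3 + 4·0 + 19·2 + 12·2 = 236
Fatima: 35·0 + 23·1 + 4·2 + 19·0 + 12·3 = 67
Amara has the highest Borda score (236).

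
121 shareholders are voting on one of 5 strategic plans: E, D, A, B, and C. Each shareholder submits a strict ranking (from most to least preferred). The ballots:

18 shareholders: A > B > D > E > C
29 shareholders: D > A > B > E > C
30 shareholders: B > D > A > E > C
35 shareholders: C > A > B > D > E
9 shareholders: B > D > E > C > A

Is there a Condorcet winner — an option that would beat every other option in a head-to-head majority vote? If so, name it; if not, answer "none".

Checking pairwise contests:
D beats E 121–0.
B beats D 92–29.
D beats A 68–53.
A beats B 82–39.
E beats C 86–35.
Every option loses at least one head-to-head, so there is no Condorcet winner.

none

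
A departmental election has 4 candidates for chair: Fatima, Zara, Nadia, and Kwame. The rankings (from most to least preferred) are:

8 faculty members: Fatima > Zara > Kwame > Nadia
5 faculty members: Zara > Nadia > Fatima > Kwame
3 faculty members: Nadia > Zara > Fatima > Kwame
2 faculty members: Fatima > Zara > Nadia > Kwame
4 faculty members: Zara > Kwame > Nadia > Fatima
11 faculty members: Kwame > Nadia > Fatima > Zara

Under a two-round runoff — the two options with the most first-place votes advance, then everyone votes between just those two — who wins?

Round 1 first-place votes: Fatima 10, Zara 9, Nadia 3, Kwame 11.
Kwame and Fatima advance.
Runoff: Kwame is preferred to Fatima by 15 voters; Fatima by 18.
Fatima wins the runoff.

Fatima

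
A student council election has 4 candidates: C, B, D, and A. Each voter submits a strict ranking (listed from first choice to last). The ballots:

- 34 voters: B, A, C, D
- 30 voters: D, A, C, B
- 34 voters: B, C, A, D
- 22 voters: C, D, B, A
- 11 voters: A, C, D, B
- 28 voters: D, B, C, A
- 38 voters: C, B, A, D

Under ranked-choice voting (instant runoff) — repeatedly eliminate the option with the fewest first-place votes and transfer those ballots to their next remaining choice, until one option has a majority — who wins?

C

Round 1: C 60, B 68, D 58, A 11. Eliminate A.
Round 2: C 71, B 68, D 58. Eliminate D.
Round 3: C 101, B 96. C has a majority.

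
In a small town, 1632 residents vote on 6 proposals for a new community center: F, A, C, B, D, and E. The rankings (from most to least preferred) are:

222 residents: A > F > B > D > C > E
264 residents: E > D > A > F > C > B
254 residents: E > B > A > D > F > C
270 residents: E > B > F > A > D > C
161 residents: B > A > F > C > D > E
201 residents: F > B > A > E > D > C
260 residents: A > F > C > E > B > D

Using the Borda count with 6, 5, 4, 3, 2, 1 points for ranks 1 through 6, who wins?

F: 222·5 + 264·3 + 254·2 + 270·4 + 161·4 + 201·6 + 260·5 = 6640
A: 222·6 + 264·4 + 254·4 + 270·3 + 161·5 + 201·4 + 260·6 = 7383
C: 222·2 + 264·2 + 254·1 + 270·1 + 161·3 + 201·1 + 260·4 = 3220
B: 222·4 + 264·1 + 254·5 + 270·5 + 161·6 + 201·5 + 260·2 = 6263
D: 222·3 + 264·5 + 254·3 + 270·2 + 161·2 + 201·2 + 260·1 = 4272
E: 222·1 + 264·6 + 254·6 + 270·6 + 161·1 + 201·3 + 260·3 = 6494
A has the highest Borda score (7383).

A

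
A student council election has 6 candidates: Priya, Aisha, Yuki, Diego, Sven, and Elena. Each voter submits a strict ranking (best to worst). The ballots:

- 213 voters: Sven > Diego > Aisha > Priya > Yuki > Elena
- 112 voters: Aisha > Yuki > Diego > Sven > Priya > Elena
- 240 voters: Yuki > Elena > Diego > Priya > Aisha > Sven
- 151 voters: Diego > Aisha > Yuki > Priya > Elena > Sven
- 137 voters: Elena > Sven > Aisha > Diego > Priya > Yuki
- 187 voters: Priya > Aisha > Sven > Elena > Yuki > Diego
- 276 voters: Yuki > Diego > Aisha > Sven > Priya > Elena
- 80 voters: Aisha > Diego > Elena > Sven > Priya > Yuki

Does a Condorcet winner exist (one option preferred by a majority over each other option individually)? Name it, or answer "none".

none

Checking pairwise contests:
Aisha beats Priya 969–427.
Diego beats Aisha 880–516.
Aisha beats Yuki 880–516.
Yuki beats Diego 815–581.
Aisha beats Sven 1046–350.
Priya beats Elena 939–457.
Every option loses at least one head-to-head, so there is no Condorcet winner.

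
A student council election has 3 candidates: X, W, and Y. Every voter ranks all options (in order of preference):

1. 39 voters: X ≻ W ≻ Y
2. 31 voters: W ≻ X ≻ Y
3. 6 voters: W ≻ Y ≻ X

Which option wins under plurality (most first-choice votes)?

X

First-place votes: X 39, W 37, Y 0.
X has the most first-place votes.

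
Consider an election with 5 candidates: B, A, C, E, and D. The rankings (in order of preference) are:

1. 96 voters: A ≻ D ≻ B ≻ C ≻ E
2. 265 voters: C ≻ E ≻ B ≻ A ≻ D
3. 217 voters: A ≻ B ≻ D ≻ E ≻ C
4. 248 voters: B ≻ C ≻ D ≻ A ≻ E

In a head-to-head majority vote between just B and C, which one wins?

Voters preferring B to C: 561; preferring C to B: 265.
B wins the head-to-head.

B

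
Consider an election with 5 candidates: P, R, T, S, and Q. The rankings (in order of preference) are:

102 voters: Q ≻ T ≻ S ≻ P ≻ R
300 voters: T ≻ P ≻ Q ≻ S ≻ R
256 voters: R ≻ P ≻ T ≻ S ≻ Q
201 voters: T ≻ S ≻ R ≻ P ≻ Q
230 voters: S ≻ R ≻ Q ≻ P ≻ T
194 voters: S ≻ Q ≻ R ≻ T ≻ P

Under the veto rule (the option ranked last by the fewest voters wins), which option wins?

Last-place votes: P 194, R 402, T 230, S 0, Q 457.
S is ranked last by the fewest voters, so S wins.

S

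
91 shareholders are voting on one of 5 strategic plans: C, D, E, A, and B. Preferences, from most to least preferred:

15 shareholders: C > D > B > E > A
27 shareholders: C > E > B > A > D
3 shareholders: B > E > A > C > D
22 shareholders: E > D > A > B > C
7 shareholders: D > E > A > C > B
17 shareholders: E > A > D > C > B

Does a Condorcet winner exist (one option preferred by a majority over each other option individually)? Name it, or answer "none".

E

E vs C: 49–42 for E.
E vs D: 69–22 for E.
E vs A: 91–0 for E.
E vs B: 73–18 for E.
E beats every other option head-to-head.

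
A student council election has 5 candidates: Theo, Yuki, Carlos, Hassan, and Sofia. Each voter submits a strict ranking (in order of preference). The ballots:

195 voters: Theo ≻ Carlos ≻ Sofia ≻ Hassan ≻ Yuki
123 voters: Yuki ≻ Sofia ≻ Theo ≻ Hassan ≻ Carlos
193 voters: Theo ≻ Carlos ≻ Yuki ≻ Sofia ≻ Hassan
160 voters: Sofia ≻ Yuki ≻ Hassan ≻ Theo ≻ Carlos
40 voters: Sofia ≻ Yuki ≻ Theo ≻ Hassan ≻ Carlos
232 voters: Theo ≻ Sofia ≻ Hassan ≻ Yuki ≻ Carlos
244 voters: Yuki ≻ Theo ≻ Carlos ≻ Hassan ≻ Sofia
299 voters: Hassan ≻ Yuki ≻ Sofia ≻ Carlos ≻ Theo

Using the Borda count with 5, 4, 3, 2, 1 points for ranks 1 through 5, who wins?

Theo: 195·5 + 123·3 + 193·5 + 160·2 + 40·3 + 232·5 + 244·4 + 299·1 = 5184
Yuki: 195·1 + 123·5 + 193·3 + 160·4 + 40·4 + 232·2 + 244·5 + 299·4 = 5069
Carlos: 195·4 + 123·1 + 193·4 + 160·1 + 40·1 + 232·1 + 244·3 + 299·2 = 3437
Hassan: 195·2 + 123·2 + 193·1 + 160·3 + 40·2 + 232·3 + 244·2 + 299·5 = 4068
Sofia: 195·3 + 123·4 + 193·2 + 160·5 + 40·5 + 232·4 + 244·1 + 299·3 = 4532
Theo has the highest Borda score (5184).

Theo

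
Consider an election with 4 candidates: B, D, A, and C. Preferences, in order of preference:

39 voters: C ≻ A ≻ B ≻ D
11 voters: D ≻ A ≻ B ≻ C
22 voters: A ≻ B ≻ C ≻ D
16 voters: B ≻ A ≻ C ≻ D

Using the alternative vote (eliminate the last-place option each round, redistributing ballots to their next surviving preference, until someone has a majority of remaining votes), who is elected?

A

Round 1: B 16, D 11, A 22, C 39. Eliminate D.
Round 2: B 16, A 33, C 39. Eliminate B.
Round 3: A 49, C 39. A has a majority.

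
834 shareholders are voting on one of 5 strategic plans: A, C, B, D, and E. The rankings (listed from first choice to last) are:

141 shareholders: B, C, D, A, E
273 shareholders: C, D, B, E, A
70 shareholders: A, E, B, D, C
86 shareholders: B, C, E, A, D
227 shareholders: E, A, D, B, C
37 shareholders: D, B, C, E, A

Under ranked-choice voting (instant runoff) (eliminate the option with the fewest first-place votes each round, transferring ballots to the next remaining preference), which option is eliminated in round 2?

A

Round 1: A 70, C 273, B 227, D 37, E 227. Eliminate D.
Round 2: A 70, C 273, B 264, E 227. Eliminate A.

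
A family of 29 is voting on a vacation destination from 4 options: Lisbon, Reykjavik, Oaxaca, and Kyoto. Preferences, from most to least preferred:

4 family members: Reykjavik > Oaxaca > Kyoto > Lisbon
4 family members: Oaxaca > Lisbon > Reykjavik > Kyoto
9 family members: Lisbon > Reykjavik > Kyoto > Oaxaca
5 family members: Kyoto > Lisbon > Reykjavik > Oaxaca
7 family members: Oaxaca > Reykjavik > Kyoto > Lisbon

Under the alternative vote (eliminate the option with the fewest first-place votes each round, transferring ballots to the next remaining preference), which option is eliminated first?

Reykjavik

Round 1: Lisbon 9, Reykjavik 4, Oaxaca 11, Kyoto 5. Eliminate Reykjavik.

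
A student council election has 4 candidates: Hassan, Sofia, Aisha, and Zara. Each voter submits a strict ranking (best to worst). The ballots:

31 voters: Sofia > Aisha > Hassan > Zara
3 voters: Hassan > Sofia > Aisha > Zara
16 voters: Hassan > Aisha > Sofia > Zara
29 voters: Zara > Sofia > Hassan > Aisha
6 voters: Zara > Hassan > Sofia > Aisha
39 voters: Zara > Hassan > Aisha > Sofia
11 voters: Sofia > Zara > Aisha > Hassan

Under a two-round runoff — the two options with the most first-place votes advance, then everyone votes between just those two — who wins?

Zara

Round 1 first-place votes: Hassan 19, Sofia 42, Aisha 0, Zara 74.
Zara and Sofia advance.
Runoff: Zara is preferred to Sofia by 74 voters; Sofia by 61.
Zara wins the runoff.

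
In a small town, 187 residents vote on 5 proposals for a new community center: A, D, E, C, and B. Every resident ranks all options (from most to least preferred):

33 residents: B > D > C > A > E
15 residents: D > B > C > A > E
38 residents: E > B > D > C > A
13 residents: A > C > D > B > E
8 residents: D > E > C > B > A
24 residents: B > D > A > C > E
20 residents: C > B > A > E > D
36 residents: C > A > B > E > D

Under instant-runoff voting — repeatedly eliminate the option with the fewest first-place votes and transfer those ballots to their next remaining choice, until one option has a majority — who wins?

Round 1: A 13, D 23, E 38, C 56, B 57. Eliminate A.
Round 2: D 23, E 38, C 69, B 57. Eliminate D.
Round 3: E 46, C 69, B 72. Eliminate E.
Round 4: C 77, B 110. B has a majority.

B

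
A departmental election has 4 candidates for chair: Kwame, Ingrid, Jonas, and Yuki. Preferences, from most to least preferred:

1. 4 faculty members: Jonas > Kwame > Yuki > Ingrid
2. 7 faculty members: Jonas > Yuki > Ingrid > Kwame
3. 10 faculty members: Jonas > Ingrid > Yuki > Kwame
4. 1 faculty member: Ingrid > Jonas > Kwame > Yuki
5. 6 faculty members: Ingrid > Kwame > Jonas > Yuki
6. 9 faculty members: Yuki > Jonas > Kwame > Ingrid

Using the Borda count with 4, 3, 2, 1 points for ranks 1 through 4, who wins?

Jonas

Kwame: 4·3 + 7·1 + 10·1 + 1·2 + 6·3 + 9·2 = 67
Ingrid: 4·1 + 7·2 + 10·3 + 1·4 + 6·4 + 9·1 = 85
Jonas: 4·4 + 7·4 + 10·4 + 1·3 + 6·2 + 9·3 = 126
Yuki: 4·2 + 7·3 + 10·2 + 1·1 + 6·1 + 9·4 = 92
Jonas has the highest Borda score (126).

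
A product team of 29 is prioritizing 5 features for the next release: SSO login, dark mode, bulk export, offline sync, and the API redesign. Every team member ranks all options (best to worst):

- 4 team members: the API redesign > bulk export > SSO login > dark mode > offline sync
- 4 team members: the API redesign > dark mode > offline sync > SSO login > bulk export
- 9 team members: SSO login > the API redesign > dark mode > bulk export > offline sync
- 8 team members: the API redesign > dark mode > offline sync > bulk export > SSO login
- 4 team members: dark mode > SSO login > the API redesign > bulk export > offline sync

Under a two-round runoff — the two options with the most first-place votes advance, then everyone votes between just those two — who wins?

the API redesign

Round 1 first-place votes: SSO login 9, dark mode 4, bulk export 0, offline sync 0, the API redesign 16.
the API redesign and SSO login advance.
Runoff: the API redesign is preferred to SSO login by 16 voters; SSO login by 13.
the API redesign wins the runoff.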